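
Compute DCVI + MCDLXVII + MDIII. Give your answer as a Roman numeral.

DCVI = 606, MCDLXVII = 1467, MDIII = 1503
606 + 1467 = 2073
2073 + 1503 = 3576

MMMDLXXVI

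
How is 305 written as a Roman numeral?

Convert 305 to Roman numerals:
  305 contains 3×100 (CCC)
  5 contains 1×5 (V)

CCCV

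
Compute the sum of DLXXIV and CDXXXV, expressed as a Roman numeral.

DLXXIV = 574
CDXXXV = 435
574 + 435 = 1009

MIX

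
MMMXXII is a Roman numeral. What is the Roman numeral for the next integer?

MMMXXII = 3022; next is 3023

MMMXXIII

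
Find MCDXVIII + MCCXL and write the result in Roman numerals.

MCDXVIII = 1418
MCCXL = 1240
1418 + 1240 = 2658

MMDCLVIII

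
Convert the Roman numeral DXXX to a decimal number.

DXXX: D=500, X=10, X=10, X=10
500 + 10 + 10 + 10 = 530

530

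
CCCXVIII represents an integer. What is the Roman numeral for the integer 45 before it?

CCCXVIII = 318
318 - 45 = 273

CCLXXIII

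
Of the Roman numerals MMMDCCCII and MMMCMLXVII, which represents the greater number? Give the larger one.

MMMDCCCII = 3802
MMMCMLXVII = 3967
3967 is larger

MMMCMLXVII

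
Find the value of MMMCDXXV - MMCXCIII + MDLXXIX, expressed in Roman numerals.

MMMCDXXV = 3425, MMCXCIII = 2193, MDLXXIX = 1579
3425 - 2193 = 1232
1232 + 1579 = 2811

MMDCCCXI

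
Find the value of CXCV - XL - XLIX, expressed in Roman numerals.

CXCV = 195, XL = 40, XLIX = 49
195 - 40 = 155
155 - 49 = 106

CVI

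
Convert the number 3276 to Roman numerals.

Convert 3276 to Roman numerals:
  3276 contains 3×1000 (MMM)
  276 contains 2×100 (CC)
  76 contains 1×50 (L)
  26 contains 2×10 (XX)
  6 contains 1×5 (V)
  1 contains 1×1 (I)

MMMCCLXXVI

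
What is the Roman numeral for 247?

Convert 247 to Roman numerals:
  247 contains 2×100 (CC)
  47 contains 1×40 (XL)
  7 contains 1×5 (V)
  2 contains 2×1 (II)

CCXLVII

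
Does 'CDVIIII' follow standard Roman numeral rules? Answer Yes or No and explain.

'CDVIIII': More than 3 consecutive I's

No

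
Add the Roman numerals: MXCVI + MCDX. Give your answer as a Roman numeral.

MXCVI = 1096
MCDX = 1410
1096 + 1410 = 2506

MMDVI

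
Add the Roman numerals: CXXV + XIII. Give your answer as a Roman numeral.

CXXV = 125
XIII = 13
125 + 13 = 138

CXXXVIII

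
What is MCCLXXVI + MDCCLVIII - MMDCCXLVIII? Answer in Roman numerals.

MCCLXXVI = 1276, MDCCLVIII = 1758, MMDCCXLVIII = 2748
1276 + 1758 = 3034
3034 - 2748 = 286

CCLXXXVI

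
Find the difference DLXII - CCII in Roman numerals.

DLXII = 562
CCII = 202
562 - 202 = 360

CCCLX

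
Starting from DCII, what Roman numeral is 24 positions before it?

DCII = 602
602 - 24 = 578

DLXXVIII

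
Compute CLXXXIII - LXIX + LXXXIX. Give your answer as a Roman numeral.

CLXXXIII = 183, LXIX = 69, LXXXIX = 89
183 - 69 = 114
114 + 89 = 203

CCIII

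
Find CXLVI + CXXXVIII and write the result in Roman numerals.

CXLVI = 146
CXXXVIII = 138
146 + 138 = 284

CCLXXXIV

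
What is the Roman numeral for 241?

Convert 241 to Roman numerals:
  241 contains 2×100 (CC)
  41 contains 1×40 (XL)
  1 contains 1×1 (I)

CCXLI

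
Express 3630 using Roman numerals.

Convert 3630 to Roman numerals:
  3630 contains 3×1000 (MMM)
  630 contains 1×500 (D)
  130 contains 1×100 (C)
  30 contains 3×10 (XXX)

MMMDCXXX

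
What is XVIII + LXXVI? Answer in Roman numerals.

XVIII = 18
LXXVI = 76
18 + 76 = 94

XCIV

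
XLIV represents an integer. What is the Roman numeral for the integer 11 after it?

XLIV = 44
44 + 11 = 55

LV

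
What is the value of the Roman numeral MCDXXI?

MCDXXI: M=1000, CD=400, X=10, X=10, I=1
1000 + 400 + 10 + 10 + 1 = 1421

1421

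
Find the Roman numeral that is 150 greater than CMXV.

CMXV = 915
915 + 150 = 1065

MLXV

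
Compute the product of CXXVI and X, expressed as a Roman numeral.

CXXVI = 126
X = 10
126 × 10 = 1260

MCCLX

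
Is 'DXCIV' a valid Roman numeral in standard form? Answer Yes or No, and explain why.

'DXCIV': Check the rules: uses only the symbols I, V, X, L, C, D, M; no symbol is repeated more than three times in a row; V, L and D each appear at most once; the only places a smaller symbol precedes a larger one are the allowed subtractive pairs XC, IV, the symbol right after such a pair (if any) is smaller than the pair's first symbol, and otherwise the values never increase from left to right. Value: D (500) + XC (90) + IV (4) = 594. So it is a valid standard Roman numeral.

Yes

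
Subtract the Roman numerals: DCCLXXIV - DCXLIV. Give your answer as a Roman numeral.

DCCLXXIV = 774
DCXLIV = 644
774 - 644 = 130

CXXX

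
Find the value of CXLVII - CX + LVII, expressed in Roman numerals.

CXLVII = 147, CX = 110, LVII = 57
147 - 110 = 37
37 + 57 = 94

XCIV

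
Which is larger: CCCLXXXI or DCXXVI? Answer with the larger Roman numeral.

CCCLXXXI = 381
DCXXVI = 626
626 is larger

DCXXVI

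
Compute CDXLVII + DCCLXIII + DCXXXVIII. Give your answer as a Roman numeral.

CDXLVII = 447, DCCLXIII = 763, DCXXXVIII = 638
447 + 763 = 1210
1210 + 638 = 1848

MDCCCXLVIII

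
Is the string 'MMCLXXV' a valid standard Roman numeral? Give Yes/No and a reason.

'MMCLXXV': Check the rules: uses only the symbols I, V, X, L, C, D, M; no symbol is repeated more than three times in a row; V, L and D each appear at most once; no smaller symbol precedes a larger one (values never increase from left to right). Value: M (1000) + M (1000) + C (100) + L (50) + X (10) + X (10) + V (5) = 2175. So it is a valid standard Roman numeral.

Yes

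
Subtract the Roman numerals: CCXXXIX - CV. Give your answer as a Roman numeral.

CCXXXIX = 239
CV = 105
239 - 105 = 134

CXXXIV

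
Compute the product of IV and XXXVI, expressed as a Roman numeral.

IV = 4
XXXVI = 36
4 × 36 = 144

CXLIV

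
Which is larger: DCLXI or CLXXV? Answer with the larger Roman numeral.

DCLXI = 661
CLXXV = 175
661 is larger

DCLXI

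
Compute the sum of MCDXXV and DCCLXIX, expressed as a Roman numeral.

MCDXXV = 1425
DCCLXIX = 769
1425 + 769 = 2194

MMCXCIV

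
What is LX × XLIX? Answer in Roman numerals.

LX = 60
XLIX = 49
60 × 49 = 2940

MMCMXL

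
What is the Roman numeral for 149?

Convert 149 to Roman numerals:
  149 contains 1×100 (C)
  49 contains 1×40 (XL)
  9 contains 1×9 (IX)

CXLIX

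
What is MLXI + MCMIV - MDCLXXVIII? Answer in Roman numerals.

MLXI = 1061, MCMIV = 1904, MDCLXXVIII = 1678
1061 + 1904 = 2965
2965 - 1678 = 1287

MCCLXXXVII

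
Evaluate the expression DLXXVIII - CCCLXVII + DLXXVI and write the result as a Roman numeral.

DLXXVIII = 578, CCCLXVII = 367, DLXXVI = 576
578 - 367 = 211
211 + 576 = 787

DCCLXXXVII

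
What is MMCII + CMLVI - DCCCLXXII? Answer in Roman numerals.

MMCII = 2102, CMLVI = 956, DCCCLXXII = 872
2102 + 956 = 3058
3058 - 872 = 2186

MMCLXXXVI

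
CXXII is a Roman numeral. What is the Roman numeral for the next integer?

CXXII = 122, so the next integer is 122 + 1 = 123

CXXIII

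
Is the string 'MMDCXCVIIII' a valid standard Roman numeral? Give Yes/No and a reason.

'MMDCXCVIIII': More than 3 consecutive I's

No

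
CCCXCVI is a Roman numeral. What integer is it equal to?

CCCXCVI: C=100, C=100, C=100, XC=90, V=5, I=1
100 + 100 + 100 + 90 + 5 + 1 = 396

396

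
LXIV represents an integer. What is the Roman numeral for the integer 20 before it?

LXIV = 64
64 - 20 = 44

XLIV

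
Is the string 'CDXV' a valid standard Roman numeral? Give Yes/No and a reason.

'CDXV': Check the rules: uses only the symbols I, V, X, L, C, D, M; no symbol is repeated more than three times in a row; V, L and D each appear at most once; the only place a smaller symbol precedes a larger one is the allowed subtractive pair CD, the symbol right after such a pair (if any) is smaller than the pair's first symbol, and otherwise the values never increase from left to right. Value: CD (400) + X (10) + V (5) = 415. So it is a valid standard Roman numeral.

Yes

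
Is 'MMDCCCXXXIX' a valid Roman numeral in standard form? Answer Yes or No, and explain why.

'MMDCCCXXXIX': Check the rules: uses only the symbols I, V, X, L, C, D, M; no symbol is repeated more than three times in a row; V, L and D each appear at most once; the only place a smaller symbol precedes a larger one is the allowed subtractive pair IX, the symbol right after such a pair (if any) is smaller than the pair's first symbol, and otherwise the values never increase from left to right. Value: M (1000) + M (1000) + D (500) + C (100) + C (100) + C (100) + X (10) + X (10) + X (10) + IX (9) = 2839. So it is a valid standard Roman numeral.

Yes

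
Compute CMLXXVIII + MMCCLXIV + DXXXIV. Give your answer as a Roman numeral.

CMLXXVIII = 978, MMCCLXIV = 2264, DXXXIV = 534
978 + 2264 = 3242
3242 + 534 = 3776

MMMDCCLXXVI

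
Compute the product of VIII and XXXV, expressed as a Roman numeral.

VIII = 8
XXXV = 35
8 × 35 = 280

CCLXXX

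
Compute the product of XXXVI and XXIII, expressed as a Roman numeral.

XXXVI = 36
XXIII = 23
36 × 23 = 828

DCCCXXVIII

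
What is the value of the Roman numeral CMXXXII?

CMXXXII: CM=900, X=10, X=10, X=10, I=1, I=1
900 + 10 + 10 + 10 + 1 + 1 = 932

932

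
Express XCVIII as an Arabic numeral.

XCVIII: XC=90, V=5, I=1, I=1, I=1
90 + 5 + 1 + 1 + 1 = 98

98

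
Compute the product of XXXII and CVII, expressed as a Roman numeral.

XXXII = 32
CVII = 107
32 × 107 = 3424

MMMCDXXIV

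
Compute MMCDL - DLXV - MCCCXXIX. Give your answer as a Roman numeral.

MMCDL = 2450, DLXV = 565, MCCCXXIX = 1329
2450 - 565 = 1885
1885 - 1329 = 556

DLVI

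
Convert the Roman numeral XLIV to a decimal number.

XLIV: XL=40, IV=4
40 + 4 = 44

44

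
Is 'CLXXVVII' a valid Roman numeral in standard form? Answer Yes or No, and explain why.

'CLXXVVII': V should not appear more than once

No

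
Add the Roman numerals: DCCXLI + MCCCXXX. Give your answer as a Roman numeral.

DCCXLI = 741
MCCCXXX = 1330
741 + 1330 = 2071

MMLXXI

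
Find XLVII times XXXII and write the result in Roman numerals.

XLVII = 47
XXXII = 32
47 × 32 = 1504

MDIV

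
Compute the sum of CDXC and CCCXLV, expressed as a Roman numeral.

CDXC = 490
CCCXLV = 345
490 + 345 = 835

DCCCXXXV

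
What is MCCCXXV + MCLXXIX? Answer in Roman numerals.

MCCCXXV = 1325
MCLXXIX = 1179
1325 + 1179 = 2504

MMDIV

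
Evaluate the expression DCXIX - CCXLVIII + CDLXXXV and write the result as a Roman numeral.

DCXIX = 619, CCXLVIII = 248, CDLXXXV = 485
619 - 248 = 371
371 + 485 = 856

DCCCLVI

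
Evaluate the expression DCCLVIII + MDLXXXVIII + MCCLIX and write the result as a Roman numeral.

DCCLVIII = 758, MDLXXXVIII = 1588, MCCLIX = 1259
758 + 1588 = 2346
2346 + 1259 = 3605

MMMDCV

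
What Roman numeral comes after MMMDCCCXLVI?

MMMDCCCXLVI = 3846; next is 3847

MMMDCCCXLVII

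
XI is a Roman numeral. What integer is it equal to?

XI: X=10, I=1
10 + 1 = 11

11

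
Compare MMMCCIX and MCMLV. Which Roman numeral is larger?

MMMCCIX = 3209
MCMLV = 1955
3209 is larger

MMMCCIX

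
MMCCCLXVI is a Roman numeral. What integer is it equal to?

MMCCCLXVI: M=1000, M=1000, C=100, C=100, C=100, L=50, X=10, V=5, I=1
1000 + 1000 + 100 + 100 + 100 + 50 + 10 + 5 + 1 = 2366

2366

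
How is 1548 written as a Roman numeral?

Convert 1548 to Roman numerals:
  1548 contains 1×1000 (M)
  548 contains 1×500 (D)
  48 contains 1×40 (XL)
  8 contains 1×5 (V)
  3 contains 3×1 (III)

MDXLVIII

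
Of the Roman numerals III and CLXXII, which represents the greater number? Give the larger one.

III = 3
CLXXII = 172
172 is larger

CLXXII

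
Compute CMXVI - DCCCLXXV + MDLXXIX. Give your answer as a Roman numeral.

CMXVI = 916, DCCCLXXV = 875, MDLXXIX = 1579
916 - 875 = 41
41 + 1579 = 1620

MDCXX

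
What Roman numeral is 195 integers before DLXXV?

DLXXV = 575
575 - 195 = 380

CCCLXXX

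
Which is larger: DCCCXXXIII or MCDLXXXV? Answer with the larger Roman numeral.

DCCCXXXIII = 833
MCDLXXXV = 1485
1485 is larger

MCDLXXXV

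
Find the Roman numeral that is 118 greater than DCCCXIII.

DCCCXIII = 813
813 + 118 = 931

CMXXXI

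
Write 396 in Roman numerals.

Convert 396 to Roman numerals:
  396 contains 3×100 (CCC)
  96 contains 1×90 (XC)
  6 contains 1×5 (V)
  1 contains 1×1 (I)

CCCXCVI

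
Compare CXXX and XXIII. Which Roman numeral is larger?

CXXX = 130
XXIII = 23
130 is larger

CXXX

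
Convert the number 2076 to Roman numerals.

Convert 2076 to Roman numerals:
  2076 contains 2×1000 (MM)
  76 contains 1×50 (L)
  26 contains 2×10 (XX)
  6 contains 1×5 (V)
  1 contains 1×1 (I)

MMLXXVI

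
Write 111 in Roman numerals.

Convert 111 to Roman numerals:
  111 contains 1×100 (C)
  11 contains 1×10 (X)
  1 contains 1×1 (I)

CXI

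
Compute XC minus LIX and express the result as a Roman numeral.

XC = 90
LIX = 59
90 - 59 = 31

XXXI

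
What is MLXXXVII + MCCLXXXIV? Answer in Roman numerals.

MLXXXVII = 1087
MCCLXXXIV = 1284
1087 + 1284 = 2371

MMCCCLXXI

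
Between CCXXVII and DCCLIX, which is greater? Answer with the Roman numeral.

CCXXVII = 227
DCCLIX = 759
759 is larger

DCCLIX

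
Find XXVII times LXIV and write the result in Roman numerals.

XXVII = 27
LXIV = 64
27 × 64 = 1728

MDCCXXVIII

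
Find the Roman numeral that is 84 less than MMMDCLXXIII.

MMMDCLXXIII = 3673
3673 - 84 = 3589

MMMDLXXXIX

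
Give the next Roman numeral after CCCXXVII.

CCCXXVII = 327, so the next integer is 327 + 1 = 328

CCCXXVIII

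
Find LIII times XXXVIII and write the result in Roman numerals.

LIII = 53
XXXVIII = 38
53 × 38 = 2014

MMXIV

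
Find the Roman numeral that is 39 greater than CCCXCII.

CCCXCII = 392
392 + 39 = 431

CDXXXI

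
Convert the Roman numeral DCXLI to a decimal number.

DCXLI: D=500, C=100, XL=40, I=1
500 + 100 + 40 + 1 = 641

641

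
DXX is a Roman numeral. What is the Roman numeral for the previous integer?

DXX = 520; previous is 519

DXIX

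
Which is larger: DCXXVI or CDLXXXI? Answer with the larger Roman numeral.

DCXXVI = 626
CDLXXXI = 481
626 is larger

DCXXVI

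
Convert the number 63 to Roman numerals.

Convert 63 to Roman numerals:
  63 contains 1×50 (L)
  13 contains 1×10 (X)
  3 contains 3×1 (III)

LXIII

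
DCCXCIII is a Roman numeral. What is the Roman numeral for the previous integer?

DCCXCIII = 793; previous is 792

DCCXCII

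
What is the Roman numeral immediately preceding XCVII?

XCVII = 97, so the previous integer is 97 - 1 = 96

XCVI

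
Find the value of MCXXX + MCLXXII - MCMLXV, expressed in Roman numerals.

MCXXX = 1130, MCLXXII = 1172, MCMLXV = 1965
1130 + 1172 = 2302
2302 - 1965 = 337

CCCXXXVII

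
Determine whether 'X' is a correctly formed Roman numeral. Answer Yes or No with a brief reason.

'X': Check the rules: uses only the symbols I, V, X, L, C, D, M; no symbol is repeated more than three times in a row; V, L and D each appear at most once; no smaller symbol precedes a larger one (values never increase from left to right). Value: X = 10. So it is a valid standard Roman numeral.

Yes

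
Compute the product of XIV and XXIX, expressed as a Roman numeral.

XIV = 14
XXIX = 29
14 × 29 = 406

CDVI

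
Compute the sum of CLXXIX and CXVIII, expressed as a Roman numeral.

CLXXIX = 179
CXVIII = 118
179 + 118 = 297

CCXCVII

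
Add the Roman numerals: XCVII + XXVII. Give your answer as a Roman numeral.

XCVII = 97
XXVII = 27
97 + 27 = 124

CXXIV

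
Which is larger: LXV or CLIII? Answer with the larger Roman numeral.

LXV = 65
CLIII = 153
153 is larger

CLIII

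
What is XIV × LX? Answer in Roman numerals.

XIV = 14
LX = 60
14 × 60 = 840

DCCCXL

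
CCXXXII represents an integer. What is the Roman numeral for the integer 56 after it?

CCXXXII = 232
232 + 56 = 288

CCLXXXVIII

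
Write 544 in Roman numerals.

Convert 544 to Roman numerals:
  544 contains 1×500 (D)
  44 contains 1×40 (XL)
  4 contains 1×4 (IV)

DXLIV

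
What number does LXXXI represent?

LXXXI: L=50, X=10, X=10, X=10, I=1
50 + 10 + 10 + 10 + 1 = 81

81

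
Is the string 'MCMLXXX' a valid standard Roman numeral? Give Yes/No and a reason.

'MCMLXXX': Check the rules: uses only the symbols I, V, X, L, C, D, M; no symbol is repeated more than three times in a row; V, L and D each appear at most once; the only place a smaller symbol precedes a larger one is the allowed subtractive pair CM, the symbol right after such a pair (if any) is smaller than the pair's first symbol, and otherwise the values never increase from left to right. Value: M (1000) + CM (900) + L (50) + X (10) + X (10) + X (10) = 1980. So it is a valid standard Roman numeral.

Yes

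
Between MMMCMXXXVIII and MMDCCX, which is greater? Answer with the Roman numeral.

MMMCMXXXVIII = 3938
MMDCCX = 2710
3938 is larger

MMMCMXXXVIII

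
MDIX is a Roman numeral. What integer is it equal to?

MDIX: M=1000, D=500, IX=9
1000 + 500 + 9 = 1509

1509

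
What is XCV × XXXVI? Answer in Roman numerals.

XCV = 95
XXXVI = 36
95 × 36 = 3420

MMMCDXX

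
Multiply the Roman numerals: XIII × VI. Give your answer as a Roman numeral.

XIII = 13
VI = 6
13 × 6 = 78

LXXVIII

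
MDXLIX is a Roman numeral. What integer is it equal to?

MDXLIX: M=1000, D=500, XL=40, IX=9
1000 + 500 + 40 + 9 = 1549

1549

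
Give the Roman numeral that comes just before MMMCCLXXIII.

MMMCCLXXIII = 3273; previous is 3272

MMMCCLXXII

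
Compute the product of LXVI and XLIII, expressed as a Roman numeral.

LXVI = 66
XLIII = 43
66 × 43 = 2838

MMDCCCXXXVIII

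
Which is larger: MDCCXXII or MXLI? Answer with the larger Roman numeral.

MDCCXXII = 1722
MXLI = 1041
1722 is larger

MDCCXXII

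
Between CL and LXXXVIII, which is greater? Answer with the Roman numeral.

CL = 150
LXXXVIII = 88
150 is larger

CL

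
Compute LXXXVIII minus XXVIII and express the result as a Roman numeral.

LXXXVIII = 88
XXVIII = 28
88 - 28 = 60

LX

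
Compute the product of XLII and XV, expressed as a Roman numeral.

XLII = 42
XV = 15
42 × 15 = 630

DCXXX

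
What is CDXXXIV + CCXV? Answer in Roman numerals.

CDXXXIV = 434
CCXV = 215
434 + 215 = 649

DCXLIX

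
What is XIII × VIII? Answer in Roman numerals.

XIII = 13
VIII = 8
13 × 8 = 104

CIV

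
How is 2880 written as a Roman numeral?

Convert 2880 to Roman numerals:
  2880 contains 2×1000 (MM)
  880 contains 1×500 (D)
  380 contains 3×100 (CCC)
  80 contains 1×50 (L)
  30 contains 3×10 (XXX)

MMDCCCLXXX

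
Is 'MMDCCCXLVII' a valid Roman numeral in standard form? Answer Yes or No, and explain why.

'MMDCCCXLVII': Check the rules: uses only the symbols I, V, X, L, C, D, M; no symbol is repeated more than three times in a row; V, L and D each appear at most once; the only place a smaller symbol precedes a larger one is the allowed subtractive pair XL, the symbol right after such a pair (if any) is smaller than the pair's first symbol, and otherwise the values never increase from left to right. Value: M (1000) + M (1000) + D (500) + C (100) + C (100) + C (100) + XL (40) + V (5) + I (1) + I (1) = 2847. So it is a valid standard Roman numeral.

Yes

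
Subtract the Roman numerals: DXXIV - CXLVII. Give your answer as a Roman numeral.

DXXIV = 524
CXLVII = 147
524 - 147 = 377

CCCLXXVII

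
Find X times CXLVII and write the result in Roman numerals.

X = 10
CXLVII = 147
10 × 147 = 1470

MCDLXX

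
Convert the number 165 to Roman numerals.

Convert 165 to Roman numerals:
  165 contains 1×100 (C)
  65 contains 1×50 (L)
  15 contains 1×10 (X)
  5 contains 1×5 (V)

CLXV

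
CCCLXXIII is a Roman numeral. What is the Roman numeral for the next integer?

CCCLXXIII = 373, so the next integer is 373 + 1 = 374

CCCLXXIV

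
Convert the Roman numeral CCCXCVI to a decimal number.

CCCXCVI: C=100, C=100, C=100, XC=90, V=5, I=1
100 + 100 + 100 + 90 + 5 + 1 = 396

396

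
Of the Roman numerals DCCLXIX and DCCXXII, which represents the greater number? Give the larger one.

DCCLXIX = 769
DCCXXII = 722
769 is larger

DCCLXIX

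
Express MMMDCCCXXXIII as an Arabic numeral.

MMMDCCCXXXIII: M=1000, M=1000, M=1000, D=500, C=100, C=100, C=100, X=10, X=10, X=10, I=1, I=1, I=1
1000 + 1000 + 1000 + 500 + 100 + 100 + 100 + 10 + 10 + 10 + 1 + 1 + 1 = 3833

3833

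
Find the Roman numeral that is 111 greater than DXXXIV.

DXXXIV = 534
534 + 111 = 645

DCXLV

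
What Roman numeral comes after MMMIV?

MMMIV = 3004, so the next integer is 3004 + 1 = 3005

MMMV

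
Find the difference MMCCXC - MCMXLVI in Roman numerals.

MMCCXC = 2290
MCMXLVI = 1946
2290 - 1946 = 344

CCCXLIV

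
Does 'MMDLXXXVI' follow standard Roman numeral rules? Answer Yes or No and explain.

'MMDLXXXVI': Check the rules: uses only the symbols I, V, X, L, C, D, M; no symbol is repeated more than three times in a row; V, L and D each appear at most once; no smaller symbol precedes a larger one (values never increase from left to right). Value: M (1000) + M (1000) + D (500) + L (50) + X (10) + X (10) + X (10) + V (5) + I (1) = 2586. So it is a valid standard Roman numeral.

Yes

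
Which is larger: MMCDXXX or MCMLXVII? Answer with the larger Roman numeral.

MMCDXXX = 2430
MCMLXVII = 1967
2430 is larger

MMCDXXX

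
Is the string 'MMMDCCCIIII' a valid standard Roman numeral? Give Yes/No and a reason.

'MMMDCCCIIII': More than 3 consecutive I's

No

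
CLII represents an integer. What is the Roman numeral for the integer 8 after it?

CLII = 152
152 + 8 = 160

CLX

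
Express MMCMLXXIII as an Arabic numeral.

MMCMLXXIII: M=1000, M=1000, CM=900, L=50, X=10, X=10, I=1, I=1, I=1
1000 + 1000 + 900 + 50 + 10 + 10 + 1 + 1 + 1 = 2973

2973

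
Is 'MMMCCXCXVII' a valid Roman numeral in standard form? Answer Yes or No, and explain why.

'MMMCCXCXVII': X cannot come right after the subtractive pair XC: once X is subtracted in XC, the next symbol must be smaller than X

No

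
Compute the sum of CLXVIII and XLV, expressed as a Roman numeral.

CLXVIII = 168
XLV = 45
168 + 45 = 213

CCXIII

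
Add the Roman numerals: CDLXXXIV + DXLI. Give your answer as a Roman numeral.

CDLXXXIV = 484
DXLI = 541
484 + 541 = 1025

MXXV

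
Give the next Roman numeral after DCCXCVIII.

DCCXCVIII = 798; next is 799

DCCXCIX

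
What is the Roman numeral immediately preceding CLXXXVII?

CLXXXVII = 187; previous is 186

CLXXXVI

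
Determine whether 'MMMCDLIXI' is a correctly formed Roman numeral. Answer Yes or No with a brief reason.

'MMMCDLIXI': I cannot come right after the subtractive pair IX: once I is subtracted in IX, the next symbol must be smaller than I

No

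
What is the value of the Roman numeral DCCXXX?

DCCXXX: D=500, C=100, C=100, X=10, X=10, X=10
500 + 100 + 100 + 10 + 10 + 10 = 730

730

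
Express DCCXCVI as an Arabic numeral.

DCCXCVI: D=500, C=100, C=100, XC=90, V=5, I=1
500 + 100 + 100 + 90 + 5 + 1 = 796

796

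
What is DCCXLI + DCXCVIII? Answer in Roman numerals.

DCCXLI = 741
DCXCVIII = 698
741 + 698 = 1439

MCDXXXIX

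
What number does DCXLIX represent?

DCXLIX: D=500, C=100, XL=40, IX=9
500 + 100 + 40 + 9 = 649

649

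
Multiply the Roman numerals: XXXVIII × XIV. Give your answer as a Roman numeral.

XXXVIII = 38
XIV = 14
38 × 14 = 532

DXXXII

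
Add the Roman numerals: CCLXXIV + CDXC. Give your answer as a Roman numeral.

CCLXXIV = 274
CDXC = 490
274 + 490 = 764

DCCLXIV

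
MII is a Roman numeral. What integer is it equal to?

MII: M=1000, I=1, I=1
1000 + 1 + 1 = 1002

1002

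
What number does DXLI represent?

DXLI: D=500, XL=40, I=1
500 + 40 + 1 = 541

541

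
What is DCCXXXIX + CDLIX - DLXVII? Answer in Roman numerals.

DCCXXXIX = 739, CDLIX = 459, DLXVII = 567
739 + 459 = 1198
1198 - 567 = 631

DCXXXI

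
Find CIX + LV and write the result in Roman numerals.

CIX = 109
LV = 55
109 + 55 = 164

CLXIV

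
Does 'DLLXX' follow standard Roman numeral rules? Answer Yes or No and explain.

'DLLXX': L should not appear more than once

No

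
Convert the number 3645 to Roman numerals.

Convert 3645 to Roman numerals:
  3645 contains 3×1000 (MMM)
  645 contains 1×500 (D)
  145 contains 1×100 (C)
  45 contains 1×40 (XL)
  5 contains 1×5 (V)

MMMDCXLV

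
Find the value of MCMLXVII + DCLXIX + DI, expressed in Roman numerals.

MCMLXVII = 1967, DCLXIX = 669, DI = 501
1967 + 669 = 2636
2636 + 501 = 3137

MMMCXXXVII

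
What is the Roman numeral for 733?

Convert 733 to Roman numerals:
  733 contains 1×500 (D)
  233 contains 2×100 (CC)
  33 contains 3×10 (XXX)
  3 contains 3×1 (III)

DCCXXXIII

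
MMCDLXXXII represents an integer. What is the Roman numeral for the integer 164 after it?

MMCDLXXXII = 2482
2482 + 164 = 2646

MMDCXLVI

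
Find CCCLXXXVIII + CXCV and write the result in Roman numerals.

CCCLXXXVIII = 388
CXCV = 195
388 + 195 = 583

DLXXXIII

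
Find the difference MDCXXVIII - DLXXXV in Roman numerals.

MDCXXVIII = 1628
DLXXXV = 585
1628 - 585 = 1043

MXLIII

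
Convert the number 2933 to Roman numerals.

Convert 2933 to Roman numerals:
  2933 contains 2×1000 (MM)
  933 contains 1×900 (CM)
  33 contains 3×10 (XXX)
  3 contains 3×1 (III)

MMCMXXXIII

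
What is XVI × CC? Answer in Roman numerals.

XVI = 16
CC = 200
16 × 200 = 3200

MMMCC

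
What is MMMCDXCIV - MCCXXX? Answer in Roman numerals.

MMMCDXCIV = 3494
MCCXXX = 1230
3494 - 1230 = 2264

MMCCLXIV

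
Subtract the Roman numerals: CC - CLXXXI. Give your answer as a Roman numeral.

CC = 200
CLXXXI = 181
200 - 181 = 19

XIX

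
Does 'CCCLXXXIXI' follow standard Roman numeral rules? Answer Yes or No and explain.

'CCCLXXXIXI': I cannot come right after the subtractive pair IX: once I is subtracted in IX, the next symbol must be smaller than I

No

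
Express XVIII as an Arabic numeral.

XVIII: X=10, V=5, I=1, I=1, I=1
10 + 5 + 1 + 1 + 1 = 18

18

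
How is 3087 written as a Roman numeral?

Convert 3087 to Roman numerals:
  3087 contains 3×1000 (MMM)
  87 contains 1×50 (L)
  37 contains 3×10 (XXX)
  7 contains 1×5 (V)
  2 contains 2×1 (II)

MMMLXXXVII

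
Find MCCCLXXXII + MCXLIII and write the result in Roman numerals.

MCCCLXXXII = 1382
MCXLIII = 1143
1382 + 1143 = 2525

MMDXXV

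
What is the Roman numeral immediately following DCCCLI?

DCCCLI = 851; next is 852

DCCCLII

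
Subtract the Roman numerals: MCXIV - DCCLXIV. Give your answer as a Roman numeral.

MCXIV = 1114
DCCLXIV = 764
1114 - 764 = 350

CCCL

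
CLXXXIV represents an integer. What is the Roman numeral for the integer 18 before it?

CLXXXIV = 184
184 - 18 = 166

CLXVI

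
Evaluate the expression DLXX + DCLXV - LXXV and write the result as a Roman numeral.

DLXX = 570, DCLXV = 665, LXXV = 75
570 + 665 = 1235
1235 - 75 = 1160

MCLX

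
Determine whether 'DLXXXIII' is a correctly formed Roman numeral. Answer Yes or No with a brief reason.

'DLXXXIII': Check the rules: uses only the symbols I, V, X, L, C, D, M; no symbol is repeated more than three times in a row; V, L and D each appear at most once; no smaller symbol precedes a larger one (values never increase from left to right). Value: D (500) + L (50) + X (10) + X (10) + X (10) + I (1) + I (1) + I (1) = 583. So it is a valid standard Roman numeral.

Yes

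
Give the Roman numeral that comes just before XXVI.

XXVI = 26; previous is 25

XXV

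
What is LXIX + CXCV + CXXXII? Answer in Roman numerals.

LXIX = 69, CXCV = 195, CXXXII = 132
69 + 195 = 264
264 + 132 = 396

CCCXCVI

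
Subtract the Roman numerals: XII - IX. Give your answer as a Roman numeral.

XII = 12
IX = 9
12 - 9 = 3

III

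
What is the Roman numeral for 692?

Convert 692 to Roman numerals:
  692 contains 1×500 (D)
  192 contains 1×100 (C)
  92 contains 1×90 (XC)
  2 contains 2×1 (II)

DCXCII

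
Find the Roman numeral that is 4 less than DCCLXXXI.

DCCLXXXI = 781
781 - 4 = 777

DCCLXXVII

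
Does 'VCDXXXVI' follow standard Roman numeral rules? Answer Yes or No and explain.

'VCDXXXVI': V should not appear more than once

No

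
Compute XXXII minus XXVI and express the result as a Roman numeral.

XXXII = 32
XXVI = 26
32 - 26 = 6

VI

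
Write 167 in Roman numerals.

Convert 167 to Roman numerals:
  167 contains 1×100 (C)
  67 contains 1×50 (L)
  17 contains 1×10 (X)
  7 contains 1×5 (V)
  2 contains 2×1 (II)

CLXVII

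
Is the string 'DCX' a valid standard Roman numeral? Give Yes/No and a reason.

'DCX': Check the rules: uses only the symbols I, V, X, L, C, D, M; no symbol is repeated more than three times in a row; V, L and D each appear at most once; no smaller symbol precedes a larger one (values never increase from left to right). Value: D (500) + C (100) + X (10) = 610. So it is a valid standard Roman numeral.

Yes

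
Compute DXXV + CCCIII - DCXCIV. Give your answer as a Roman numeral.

DXXV = 525, CCCIII = 303, DCXCIV = 694
525 + 303 = 828
828 - 694 = 134

CXXXIV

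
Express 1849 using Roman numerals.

Convert 1849 to Roman numerals:
  1849 contains 1×1000 (M)
  849 contains 1×500 (D)
  349 contains 3×100 (CCC)
  49 contains 1×40 (XL)
  9 contains 1×9 (IX)

MDCCCXLIX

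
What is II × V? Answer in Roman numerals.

II = 2
V = 5
2 × 5 = 10

X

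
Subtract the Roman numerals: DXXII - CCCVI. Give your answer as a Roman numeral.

DXXII = 522
CCCVI = 306
522 - 306 = 216

CCXVI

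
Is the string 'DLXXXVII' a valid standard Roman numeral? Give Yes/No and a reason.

'DLXXXVII': Check the rules: uses only the symbols I, V, X, L, C, D, M; no symbol is repeated more than three times in a row; V, L and D each appear at most once; no smaller symbol precedes a larger one (values never increase from left to right). Value: D (500) + L (50) + X (10) + X (10) + X (10) + V (5) + I (1) + I (1) = 587. So it is a valid standard Roman numeral.

Yes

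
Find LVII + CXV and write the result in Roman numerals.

LVII = 57
CXV = 115
57 + 115 = 172

CLXXII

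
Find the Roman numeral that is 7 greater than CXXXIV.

CXXXIV = 134
134 + 7 = 141

CXLI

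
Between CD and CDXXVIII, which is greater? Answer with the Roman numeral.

CD = 400
CDXXVIII = 428
428 is larger

CDXXVIII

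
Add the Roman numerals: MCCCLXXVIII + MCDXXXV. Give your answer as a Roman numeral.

MCCCLXXVIII = 1378
MCDXXXV = 1435
1378 + 1435 = 2813

MMDCCCXIII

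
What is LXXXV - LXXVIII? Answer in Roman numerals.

LXXXV = 85
LXXVIII = 78
85 - 78 = 7

VII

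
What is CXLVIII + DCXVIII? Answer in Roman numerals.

CXLVIII = 148
DCXVIII = 618
148 + 618 = 766

DCCLXVI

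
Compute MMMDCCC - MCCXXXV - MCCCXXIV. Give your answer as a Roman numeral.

MMMDCCC = 3800, MCCXXXV = 1235, MCCCXXIV = 1324
3800 - 1235 = 2565
2565 - 1324 = 1241

MCCXLI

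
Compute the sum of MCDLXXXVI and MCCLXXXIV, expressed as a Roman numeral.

MCDLXXXVI = 1486
MCCLXXXIV = 1284
1486 + 1284 = 2770

MMDCCLXX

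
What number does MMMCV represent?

MMMCV: M=1000, M=1000, M=1000, C=100, V=5
1000 + 1000 + 1000 + 100 + 5 = 3105

3105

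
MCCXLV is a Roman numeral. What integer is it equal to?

MCCXLV: M=1000, C=100, C=100, XL=40, V=5
1000 + 100 + 100 + 40 + 5 = 1245

1245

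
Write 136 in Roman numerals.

Convert 136 to Roman numerals:
  136 contains 1×100 (C)
  36 contains 3×10 (XXX)
  6 contains 1×5 (V)
  1 contains 1×1 (I)

CXXXVI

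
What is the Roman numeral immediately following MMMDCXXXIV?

MMMDCXXXIV = 3634; next is 3635

MMMDCXXXV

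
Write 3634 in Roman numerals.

Convert 3634 to Roman numerals:
  3634 contains 3×1000 (MMM)
  634 contains 1×500 (D)
  134 contains 1×100 (C)
  34 contains 3×10 (XXX)
  4 contains 1×4 (IV)

MMMDCXXXIV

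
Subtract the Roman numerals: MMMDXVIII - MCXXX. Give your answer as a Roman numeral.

MMMDXVIII = 3518
MCXXX = 1130
3518 - 1130 = 2388

MMCCCLXXXVIII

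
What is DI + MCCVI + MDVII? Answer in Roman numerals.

DI = 501, MCCVI = 1206, MDVII = 1507
501 + 1206 = 1707
1707 + 1507 = 3214

MMMCCXIV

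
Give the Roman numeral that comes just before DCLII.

DCLII = 652; previous is 651

DCLI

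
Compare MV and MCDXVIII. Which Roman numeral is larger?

MV = 1005
MCDXVIII = 1418
1418 is larger

MCDXVIII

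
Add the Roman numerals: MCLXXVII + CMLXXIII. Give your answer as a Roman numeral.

MCLXXVII = 1177
CMLXXIII = 973
1177 + 973 = 2150

MMCL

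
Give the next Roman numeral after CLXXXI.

CLXXXI = 181, so the next integer is 181 + 1 = 182

CLXXXII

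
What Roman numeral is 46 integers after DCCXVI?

DCCXVI = 716
716 + 46 = 762

DCCLXII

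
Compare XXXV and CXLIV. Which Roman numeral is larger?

XXXV = 35
CXLIV = 144
144 is larger

CXLIV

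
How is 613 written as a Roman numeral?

Convert 613 to Roman numerals:
  613 contains 1×500 (D)
  113 contains 1×100 (C)
  13 contains 1×10 (X)
  3 contains 3×1 (III)

DCXIII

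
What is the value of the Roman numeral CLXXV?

CLXXV: C=100, L=50, X=10, X=10, V=5
100 + 50 + 10 + 10 + 5 = 175

175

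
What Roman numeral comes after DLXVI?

DLXVI = 566, so the next integer is 566 + 1 = 567

DLXVII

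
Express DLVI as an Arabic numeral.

DLVI: D=500, L=50, V=5, I=1
500 + 50 + 5 + 1 = 556

556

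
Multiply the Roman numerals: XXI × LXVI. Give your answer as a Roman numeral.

XXI = 21
LXVI = 66
21 × 66 = 1386

MCCCLXXXVI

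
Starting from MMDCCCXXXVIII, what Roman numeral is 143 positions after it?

MMDCCCXXXVIII = 2838
2838 + 143 = 2981

MMCMLXXXI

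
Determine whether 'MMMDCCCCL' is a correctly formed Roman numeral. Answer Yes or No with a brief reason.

'MMMDCCCCL': More than 3 consecutive C's

No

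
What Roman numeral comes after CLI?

CLI = 151, so the next integer is 151 + 1 = 152

CLII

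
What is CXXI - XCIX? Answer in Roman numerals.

CXXI = 121
XCIX = 99
121 - 99 = 22

XXII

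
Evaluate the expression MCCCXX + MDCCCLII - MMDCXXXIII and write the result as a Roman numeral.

MCCCXX = 1320, MDCCCLII = 1852, MMDCXXXIII = 2633
1320 + 1852 = 3172
3172 - 2633 = 539

DXXXIX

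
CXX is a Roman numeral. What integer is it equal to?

CXX: C=100, X=10, X=10
100 + 10 + 10 = 120

120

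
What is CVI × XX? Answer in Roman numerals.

CVI = 106
XX = 20
106 × 20 = 2120

MMCXX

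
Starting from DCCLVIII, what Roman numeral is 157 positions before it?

DCCLVIII = 758
758 - 157 = 601

DCI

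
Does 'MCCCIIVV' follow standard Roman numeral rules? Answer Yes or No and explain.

'MCCCIIVV': V should not appear more than once

No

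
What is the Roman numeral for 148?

Convert 148 to Roman numerals:
  148 contains 1×100 (C)
  48 contains 1×40 (XL)
  8 contains 1×5 (V)
  3 contains 3×1 (III)

CXLVIII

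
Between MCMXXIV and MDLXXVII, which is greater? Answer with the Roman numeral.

MCMXXIV = 1924
MDLXXVII = 1577
1924 is larger

MCMXXIV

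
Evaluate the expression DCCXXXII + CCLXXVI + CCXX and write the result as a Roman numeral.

DCCXXXII = 732, CCLXXVI = 276, CCXX = 220
732 + 276 = 1008
1008 + 220 = 1228

MCCXXVIII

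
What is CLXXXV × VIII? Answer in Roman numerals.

CLXXXV = 185
VIII = 8
185 × 8 = 1480

MCDLXXX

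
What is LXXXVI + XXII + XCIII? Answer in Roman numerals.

LXXXVI = 86, XXII = 22, XCIII = 93
86 + 22 = 108
108 + 93 = 201

CCI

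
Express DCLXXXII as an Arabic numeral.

DCLXXXII: D=500, C=100, L=50, X=10, X=10, X=10, I=1, I=1
500 + 100 + 50 + 10 + 10 + 10 + 1 + 1 = 682

682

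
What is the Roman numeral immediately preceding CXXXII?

CXXXII = 132; previous is 131

CXXXI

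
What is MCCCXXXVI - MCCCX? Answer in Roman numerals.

MCCCXXXVI = 1336
MCCCX = 1310
1336 - 1310 = 26

XXVI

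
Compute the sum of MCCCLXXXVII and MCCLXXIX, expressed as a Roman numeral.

MCCCLXXXVII = 1387
MCCLXXIX = 1279
1387 + 1279 = 2666

MMDCLXVI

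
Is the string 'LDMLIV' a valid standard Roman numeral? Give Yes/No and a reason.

'LDMLIV': L should not appear more than once

No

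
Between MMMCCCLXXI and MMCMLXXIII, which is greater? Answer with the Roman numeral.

MMMCCCLXXI = 3371
MMCMLXXIII = 2973
3371 is larger

MMMCCCLXXI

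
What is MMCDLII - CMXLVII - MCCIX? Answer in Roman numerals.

MMCDLII = 2452, CMXLVII = 947, MCCIX = 1209
2452 - 947 = 1505
1505 - 1209 = 296

CCXCVI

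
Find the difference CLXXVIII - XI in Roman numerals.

CLXXVIII = 178
XI = 11
178 - 11 = 167

CLXVII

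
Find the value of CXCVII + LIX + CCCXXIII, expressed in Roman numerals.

CXCVII = 197, LIX = 59, CCCXXIII = 323
197 + 59 = 256
256 + 323 = 579

DLXXIX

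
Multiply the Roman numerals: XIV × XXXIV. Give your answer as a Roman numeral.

XIV = 14
XXXIV = 34
14 × 34 = 476

CDLXXVI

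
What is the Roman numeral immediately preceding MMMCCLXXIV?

MMMCCLXXIV = 3274, so the previous integer is 3274 - 1 = 3273

MMMCCLXXIII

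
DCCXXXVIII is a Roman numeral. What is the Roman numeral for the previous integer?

DCCXXXVIII = 738, so the previous integer is 738 - 1 = 737

DCCXXXVII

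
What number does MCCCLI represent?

MCCCLI: M=1000, C=100, C=100, C=100, L=50, I=1
1000 + 100 + 100 + 100 + 50 + 1 = 1351

1351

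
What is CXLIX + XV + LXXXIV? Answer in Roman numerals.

CXLIX = 149, XV = 15, LXXXIV = 84
149 + 15 = 164
164 + 84 = 248

CCXLVIII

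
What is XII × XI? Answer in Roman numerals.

XII = 12
XI = 11
12 × 11 = 132

CXXXII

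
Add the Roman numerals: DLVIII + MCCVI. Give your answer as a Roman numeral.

DLVIII = 558
MCCVI = 1206
558 + 1206 = 1764

MDCCLXIV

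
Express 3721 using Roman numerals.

Convert 3721 to Roman numerals:
  3721 contains 3×1000 (MMM)
  721 contains 1×500 (D)
  221 contains 2×100 (CC)
  21 contains 2×10 (XX)
  1 contains 1×1 (I)

MMMDCCXXI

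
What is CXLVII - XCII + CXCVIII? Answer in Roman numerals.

CXLVII = 147, XCII = 92, CXCVIII = 198
147 - 92 = 55
55 + 198 = 253

CCLIII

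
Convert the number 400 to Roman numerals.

Convert 400 to Roman numerals:
  400 contains 1×400 (CD)

CD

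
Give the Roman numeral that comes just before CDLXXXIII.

CDLXXXIII = 483, so the previous integer is 483 - 1 = 482

CDLXXXII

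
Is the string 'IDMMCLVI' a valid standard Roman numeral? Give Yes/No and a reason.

'IDMMCLVI': Invalid subtractive combination: ID

No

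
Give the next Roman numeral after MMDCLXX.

MMDCLXX = 2670; next is 2671

MMDCLXXI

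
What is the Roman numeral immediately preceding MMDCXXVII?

MMDCXXVII = 2627, so the previous integer is 2627 - 1 = 2626

MMDCXXVI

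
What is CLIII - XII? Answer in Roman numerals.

CLIII = 153
XII = 12
153 - 12 = 141

CXLI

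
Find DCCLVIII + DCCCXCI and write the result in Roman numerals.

DCCLVIII = 758
DCCCXCI = 891
758 + 891 = 1649

MDCXLIX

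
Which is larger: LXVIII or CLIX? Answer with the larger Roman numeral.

LXVIII = 68
CLIX = 159
159 is larger

CLIX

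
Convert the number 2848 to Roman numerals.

Convert 2848 to Roman numerals:
  2848 contains 2×1000 (MM)
  848 contains 1×500 (D)
  348 contains 3×100 (CCC)
  48 contains 1×40 (XL)
  8 contains 1×5 (V)
  3 contains 3×1 (III)

MMDCCCXLVIII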